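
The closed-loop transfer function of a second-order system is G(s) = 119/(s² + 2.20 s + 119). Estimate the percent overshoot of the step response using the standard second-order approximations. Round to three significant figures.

%OS ≈ 72.7%

ω_n = √119 = 10.9 rad/s; ζ = 2.20/(2·10.9) = 0.101.
%OS = 100 e^{−πζ/√(1−ζ²)} with ζ = 0.101 gives 72.7%.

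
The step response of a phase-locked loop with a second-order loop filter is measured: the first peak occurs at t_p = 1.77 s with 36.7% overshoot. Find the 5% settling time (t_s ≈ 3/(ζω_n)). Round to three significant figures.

t_s ≈ 5.30 s

From the overshoot, ζ = −ln(OS)/√(π²+ln²(OS)) = 0.304.
From t_p = π/ω_d, ω_d = π/1.77 = 1.77 rad/s, so ω_n = ω_d/√(1−ζ²) = 1.86 rad/s.
t_s ≈ 3/(ζω_n) = 3/(0.304·1.86) = 5.30 s.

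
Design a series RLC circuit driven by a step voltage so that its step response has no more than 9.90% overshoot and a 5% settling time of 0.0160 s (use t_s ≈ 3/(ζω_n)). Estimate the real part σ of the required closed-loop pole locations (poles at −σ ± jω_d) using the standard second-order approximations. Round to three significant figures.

The settling-time spec alone fixes σ = ζω_n = 3/t_s = 3/0.0160 = 188.
(Overshoot then fixes ζ = 0.593 and hence ω_d = σ·√(1−ζ²)/ζ = 255 rad/s.)

σ ≈ 188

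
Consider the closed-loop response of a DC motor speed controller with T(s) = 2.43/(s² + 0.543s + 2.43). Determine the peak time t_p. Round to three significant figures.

t_p ≈ 2.05 s

ω_n = √2.43 = 1.56 rad/s; ζ = 0.543/(2·1.56) = 0.174.
ω_d = ω_n√(1−ζ²) = 1.54 rad/s. Then t_p = π/ω_d = 2.05 s.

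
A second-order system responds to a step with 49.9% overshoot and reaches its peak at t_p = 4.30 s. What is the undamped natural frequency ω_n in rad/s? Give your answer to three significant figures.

ζ from %OS: ζ = |ln 0.499|/√(π²+ln²0.499) = 0.216.
From t_p = π/ω_d, ω_d = π/4.30 = 0.731 rad/s, so ω_n = ω_d/√(1−ζ²) = 0.748 rad/s.

ω_n ≈ 0.748 rad/s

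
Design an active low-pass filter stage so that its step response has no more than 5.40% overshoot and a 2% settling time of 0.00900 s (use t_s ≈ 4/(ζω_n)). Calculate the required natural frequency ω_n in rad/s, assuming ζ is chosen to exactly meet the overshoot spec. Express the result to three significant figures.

ω_n ≈ 653 rad/s

Inverting the overshoot relation: ζ = |ln 0.0540|/√(π² + ln²0.0540) = 0.681.
From t_s ≈ 4/(ζω_n): ω_n = 4/(ζ·t_s) = 4/(0.681·0.00900) = 653 rad/s.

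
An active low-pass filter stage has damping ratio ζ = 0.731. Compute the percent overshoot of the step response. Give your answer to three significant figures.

For an underdamped second-order system, %OS = 100·exp(−πζ/√(1−ζ²)).
πζ/√(1−ζ²) = π·0.731/√(1−0.534) = 3.365, so %OS = 100·e^(−3.365) = 3.45%.

%OS ≈ 3.45%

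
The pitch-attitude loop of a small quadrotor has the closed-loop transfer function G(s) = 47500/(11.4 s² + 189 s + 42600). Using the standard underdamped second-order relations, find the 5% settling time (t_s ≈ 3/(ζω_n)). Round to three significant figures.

t_s ≈ 0.362 s

Dividing through by 11.4: denominator becomes s² + 16.58 s + 3737.
So ω_n = √3737 = 61.1 rad/s and ζ = 16.58/(2·61.1) = 0.136.
t_s ≈ 3/(ζω_n) = 0.362 s.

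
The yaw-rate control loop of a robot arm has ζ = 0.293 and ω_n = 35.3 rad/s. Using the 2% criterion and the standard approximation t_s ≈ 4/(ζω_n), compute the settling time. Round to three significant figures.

t_s ≈ 4/(ζω_n) = 4/(0.293 × 35.3) = 0.387 s.

t_s ≈ 0.387 s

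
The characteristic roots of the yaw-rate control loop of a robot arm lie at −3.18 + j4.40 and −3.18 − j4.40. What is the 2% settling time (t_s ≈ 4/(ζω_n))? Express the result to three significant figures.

For poles at −σ ± jω_d, ζω_n = σ = 3.18, so t_s ≈ 4/σ = 1.26 s.

t_s ≈ 1.26 s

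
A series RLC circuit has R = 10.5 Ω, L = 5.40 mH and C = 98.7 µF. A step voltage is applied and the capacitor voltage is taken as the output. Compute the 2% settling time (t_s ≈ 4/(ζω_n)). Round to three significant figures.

For a series RLC circuit (capacitor voltage as output), ω_n = 1/√(LC) = 1/√(5.40 mH · 98.7 µF) = 1370 rad/s.
ζ = (R/2)·√(C/L) = (10.5/2)·√(98.7 µF/5.40 mH) = 0.710.
t_s ≈ 4/(ζω_n) = 0.00411 s.

t_s ≈ 0.00411 s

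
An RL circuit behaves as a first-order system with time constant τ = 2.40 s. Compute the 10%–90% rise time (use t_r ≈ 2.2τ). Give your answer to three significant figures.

t_r ≈ 2.2τ = 5.28 s.

t_r ≈ 5.28 s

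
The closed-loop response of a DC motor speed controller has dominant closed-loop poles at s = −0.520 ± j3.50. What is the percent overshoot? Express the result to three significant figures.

%OS ≈ 62.7%

With σ = 0.520, ω_d = 3.50: ω_n = √(σ²+ω_d²) = 3.54 rad/s, ζ = σ/ω_n = 0.147.
%OS = 100·exp(−πζ/√(1−ζ²)) = 62.7%.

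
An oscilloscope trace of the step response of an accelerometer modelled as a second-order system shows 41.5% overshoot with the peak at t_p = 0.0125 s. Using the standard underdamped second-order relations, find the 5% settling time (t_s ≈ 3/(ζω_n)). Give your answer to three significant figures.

t_s ≈ 0.0426 s

ζ from %OS: ζ = |ln 0.415|/√(π²+ln²0.415) = 0.270.
From t_p = π/ω_d, ω_d = π/0.0125 = 251 rad/s, so ω_n = ω_d/√(1−ζ²) = 261 rad/s.
t_s ≈ 3/(ζω_n) = 3/(0.270·261) = 0.0426 s.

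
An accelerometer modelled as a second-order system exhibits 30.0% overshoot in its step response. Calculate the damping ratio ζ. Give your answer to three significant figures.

From %OS = 100·exp(−πζ/√(1−ζ²)), invert to get ζ = −ln(OS)/√(π² + ln²(OS)) with OS = 0.300.
−ln 0.300 = 1.204, so ζ = 1.204/√(π² + 1.450) = 0.358.

ζ ≈ 0.358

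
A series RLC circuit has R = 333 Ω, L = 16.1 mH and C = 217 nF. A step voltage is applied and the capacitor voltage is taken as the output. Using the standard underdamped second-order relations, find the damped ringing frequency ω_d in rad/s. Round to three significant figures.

ω_d ≈ 13400 rad/s

For a series RLC circuit (capacitor voltage as output), ω_n = 1/√(LC) = 1/√(16.1 mH · 217 nF) = 16900 rad/s.
ζ = (R/2)·√(C/L) = (333/2)·√(217 nF/16.1 mH) = 0.611.
ω_d = 16900·√(1 − 0.611²) = 13400 rad/s.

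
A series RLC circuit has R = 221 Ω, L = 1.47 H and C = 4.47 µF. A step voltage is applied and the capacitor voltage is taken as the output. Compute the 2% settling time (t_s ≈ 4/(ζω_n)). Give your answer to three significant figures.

For a series RLC circuit (capacitor voltage as output), ω_n = 1/√(LC) = 1/√(1.47 H · 4.47 µF) = 390 rad/s.
ζ = (R/2)·√(C/L) = (221/2)·√(4.47 µF/1.47 H) = 0.193.
t_s ≈ 4/(ζω_n) = 0.0532 s.

t_s ≈ 0.0532 s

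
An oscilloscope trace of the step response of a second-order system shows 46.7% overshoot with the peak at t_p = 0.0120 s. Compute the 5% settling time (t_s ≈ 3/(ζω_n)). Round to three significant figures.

t_s ≈ 0.0473 s

ζ from %OS: ζ = |ln 0.467|/√(π²+ln²0.467) = 0.236.
t_p = π/ω_d ⇒ ω_d = 262 rad/s; then ω_n = ω_d/√(1−ζ²) = 269 rad/s.
t_s ≈ 3/(ζω_n) = 3/(0.236·269) = 0.0473 s.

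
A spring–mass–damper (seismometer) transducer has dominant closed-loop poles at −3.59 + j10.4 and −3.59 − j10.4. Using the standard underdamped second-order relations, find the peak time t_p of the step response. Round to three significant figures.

t_p = π/ω_d with ω_d = 10.4 (the imaginary part), so t_p = 0.302 s.

t_p ≈ 0.302 s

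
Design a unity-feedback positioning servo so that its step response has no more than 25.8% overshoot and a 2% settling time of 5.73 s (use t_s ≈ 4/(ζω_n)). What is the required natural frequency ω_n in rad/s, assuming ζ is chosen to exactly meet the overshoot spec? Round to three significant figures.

Inverting the overshoot relation: ζ = |ln 0.258|/√(π² + ln²0.258) = 0.396.
Then ω_n = 4/(ζ t_s) = 4/(0.396 × 5.73) = 1.76 rad/s.

ω_n ≈ 1.76 rad/s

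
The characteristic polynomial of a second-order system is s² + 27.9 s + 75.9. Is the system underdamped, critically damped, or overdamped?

a² − 4b = 470 > 0 (two distinct real roots); the system is overdamped.

overdamped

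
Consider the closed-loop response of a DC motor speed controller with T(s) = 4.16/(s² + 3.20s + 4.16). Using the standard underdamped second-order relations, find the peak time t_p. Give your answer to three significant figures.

t_p ≈ 2.48 s

Comparing the denominator to s² + 2ζω_n s + ω_n²: ω_n = √4.16 = 2.04 rad/s, and 2ζω_n = 3.20 so ζ = 3.20/(2·2.04) = 0.784.
ω_d = ω_n√(1−ζ²) = 1.26 rad/s. Then t_p = π/ω_d = 2.48 s.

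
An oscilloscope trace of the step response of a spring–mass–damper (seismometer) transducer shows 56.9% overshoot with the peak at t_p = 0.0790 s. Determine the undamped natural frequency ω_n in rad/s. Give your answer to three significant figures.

ω_n ≈ 40.4 rad/s

The overshoot fixes ζ = −ln(OS)/√(π²+ln²(OS)) = 0.177.
From t_p = π/ω_d, ω_d = π/0.0790 = 39.8 rad/s, so ω_n = ω_d/√(1−ζ²) = 40.4 rad/s.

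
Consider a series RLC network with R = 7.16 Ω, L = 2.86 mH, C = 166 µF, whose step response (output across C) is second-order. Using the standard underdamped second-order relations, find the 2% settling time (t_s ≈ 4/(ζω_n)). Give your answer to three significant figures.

t_s ≈ 0.00320 s

For a series RLC circuit (capacitor voltage as output), ω_n = 1/√(LC) = 1/√(2.86 mH · 166 µF) = 1450 rad/s.
ζ = (R/2)·√(C/L) = (7.16/2)·√(166 µF/2.86 mH) = 0.862.
t_s ≈ 4/(ζω_n) = 0.00320 s.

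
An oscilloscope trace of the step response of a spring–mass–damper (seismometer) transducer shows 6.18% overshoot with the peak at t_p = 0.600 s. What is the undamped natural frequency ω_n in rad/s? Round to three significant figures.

The overshoot fixes ζ = −ln(OS)/√(π²+ln²(OS)) = 0.663.
From t_p = π/ω_d, ω_d = π/0.600 = 5.24 rad/s, so ω_n = ω_d/√(1−ζ²) = 7.00 rad/s.

ω_n ≈ 7.00 rad/s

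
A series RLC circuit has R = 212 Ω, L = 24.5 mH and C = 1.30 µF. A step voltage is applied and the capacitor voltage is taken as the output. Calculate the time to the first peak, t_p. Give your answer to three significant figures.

t_p ≈ 0.000882 s

For a series RLC circuit (capacitor voltage as output), ω_n = 1/√(LC) = 1/√(24.5 mH · 1.30 µF) = 5600 rad/s.
ζ = (R/2)·√(C/L) = (212/2)·√(1.30 µF/24.5 mH) = 0.772.
ω_d = 5600·√(1 − 0.772²) = 3560 rad/s. t_p = π/ω_d = 0.000882 s.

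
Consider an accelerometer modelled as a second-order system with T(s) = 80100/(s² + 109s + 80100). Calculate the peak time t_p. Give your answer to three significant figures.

Matching coefficients with s² + 2ζω_n s + ω_n² gives ω_n² = 80100 ⇒ ω_n = 283 rad/s, and ζ = 109/(2ω_n) = 0.193.
ω_d = ω_n√(1−ζ²) = 278 rad/s. Then t_p = π/ω_d = 0.0113 s.

t_p ≈ 0.0113 s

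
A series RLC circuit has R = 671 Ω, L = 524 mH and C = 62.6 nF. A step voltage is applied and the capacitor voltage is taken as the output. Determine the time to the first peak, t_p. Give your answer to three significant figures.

For a series RLC circuit (capacitor voltage as output), ω_n = 1/√(LC) = 1/√(524 mH · 62.6 nF) = 5520 rad/s.
ζ = (R/2)·√(C/L) = (671/2)·√(62.6 nF/524 mH) = 0.116.
ω_d = 5520·√(1 − 0.116²) = 5480 rad/s. t_p = π/ω_d = 0.000573 s.

t_p ≈ 0.000573 s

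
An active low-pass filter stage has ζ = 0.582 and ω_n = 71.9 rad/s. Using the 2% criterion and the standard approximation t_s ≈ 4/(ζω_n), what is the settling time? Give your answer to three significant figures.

t_s ≈ 0.0956 s

t_s ≈ 4/(ζω_n) = 4/(0.582 × 71.9) = 0.0956 s.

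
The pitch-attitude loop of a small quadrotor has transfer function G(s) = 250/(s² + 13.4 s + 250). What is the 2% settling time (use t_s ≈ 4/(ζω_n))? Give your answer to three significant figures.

Comparing the denominator to s² + 2ζω_n s + ω_n²: ω_n = √250 = 15.8 rad/s, and 2ζω_n = 13.4 so ζ = 13.4/(2·15.8) = 0.424.
t_s ≈ 4/(ζω_n) = 4/(0.424·15.8) = 0.597 s.

t_s ≈ 0.597 s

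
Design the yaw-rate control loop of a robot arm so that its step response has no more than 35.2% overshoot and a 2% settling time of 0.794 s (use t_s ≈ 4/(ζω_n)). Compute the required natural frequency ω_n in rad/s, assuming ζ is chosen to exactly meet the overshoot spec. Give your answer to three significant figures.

From %OS = 100·exp(−πζ/√(1−ζ²)), invert to get ζ = −ln(OS)/√(π² + ln²(OS)) with OS = 0.352.
−ln 0.352 = 1.044, so ζ = 1.044/√(π² + 1.090) = 0.315.
Then ω_n = 4/(ζ t_s) = 4/(0.315 × 0.794) = 16.0 rad/s.

ω_n ≈ 16.0 rad/s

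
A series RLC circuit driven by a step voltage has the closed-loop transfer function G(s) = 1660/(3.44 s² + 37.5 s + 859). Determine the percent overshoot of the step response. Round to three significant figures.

%OS ≈ 31.5%

Dividing through by 3.44: denominator becomes s² + 10.90 s + 249.7.
So ω_n = √249.7 = 15.8 rad/s and ζ = 10.90/(2·15.8) = 0.345.
%OS = 100 e^{−πζ/√(1−ζ²)} with ζ = 0.345 gives 31.5%.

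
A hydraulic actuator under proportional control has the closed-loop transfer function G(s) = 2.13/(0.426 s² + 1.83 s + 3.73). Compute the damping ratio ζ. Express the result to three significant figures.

Dividing through by 0.426: denominator becomes s² + 4.296 s + 8.756.
So ω_n = √8.756 = 2.96 rad/s and ζ = 4.296/(2·2.96) = 0.726.

ζ ≈ 0.726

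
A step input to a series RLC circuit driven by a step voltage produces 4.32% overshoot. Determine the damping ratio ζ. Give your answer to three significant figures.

Inverting the overshoot relation: ζ = |ln 0.0432|/√(π² + ln²0.0432) = 0.707.

ζ ≈ 0.707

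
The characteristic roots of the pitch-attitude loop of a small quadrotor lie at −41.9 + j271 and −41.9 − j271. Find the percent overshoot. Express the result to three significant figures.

With σ = 41.9, ω_d = 271: ω_n = √(σ²+ω_d²) = 274 rad/s, ζ = σ/ω_n = 0.153.
Overshoot: exp(−π·0.153/√(1−0.153²)) = 0.615, i.e. 61.5%.

%OS ≈ 61.5%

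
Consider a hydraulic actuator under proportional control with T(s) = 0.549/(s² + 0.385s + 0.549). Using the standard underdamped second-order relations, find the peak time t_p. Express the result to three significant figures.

t_p ≈ 4.39 s

ω_n = √0.549 = 0.741 rad/s; ζ = 0.385/(2·0.741) = 0.260.
The damped frequency ω_d = ω_n√(1−ζ²) = 0.716 rad/s. Then t_p = π/ω_d = 4.39 s.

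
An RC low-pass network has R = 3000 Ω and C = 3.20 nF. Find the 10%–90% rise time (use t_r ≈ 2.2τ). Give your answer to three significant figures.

t_r ≈ 0.0000211 s

τ = RC = 3000 × 3.20 nF = 0.00000960 s.
t_r ≈ 2.2τ = 0.0000211 s.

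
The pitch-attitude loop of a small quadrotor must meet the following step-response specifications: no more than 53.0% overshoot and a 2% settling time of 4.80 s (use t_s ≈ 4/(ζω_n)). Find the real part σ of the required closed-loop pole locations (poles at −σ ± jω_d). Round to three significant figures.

σ ≈ 0.833

The settling-time spec alone fixes σ = ζω_n = 4/t_s = 4/4.80 = 0.833.
(Overshoot then fixes ζ = 0.198 and hence ω_d = σ·√(1−ζ²)/ζ = 4.12 rad/s.)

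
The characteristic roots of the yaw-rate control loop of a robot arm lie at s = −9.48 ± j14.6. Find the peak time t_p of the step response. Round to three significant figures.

t_p = π/ω_d with ω_d = 14.6 (the imaginary part), so t_p = 0.215 s.

t_p ≈ 0.215 s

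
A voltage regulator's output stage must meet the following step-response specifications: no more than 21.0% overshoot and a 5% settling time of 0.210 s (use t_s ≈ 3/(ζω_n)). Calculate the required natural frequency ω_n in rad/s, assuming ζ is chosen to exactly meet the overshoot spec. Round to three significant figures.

ζ = −ln(OS)/√(π² + (ln OS)²). With OS = 0.210, ln OS = −1.561 and ζ = 1.561/3.508 = 0.445.
From t_s ≈ 3/(ζω_n): ω_n = 3/(ζ·t_s) = 3/(0.445·0.210) = 32.1 rad/s.

ω_n ≈ 32.1 rad/s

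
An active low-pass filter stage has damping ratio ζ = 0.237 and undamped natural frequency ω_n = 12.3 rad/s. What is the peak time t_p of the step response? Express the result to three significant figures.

t_p ≈ 0.263 s

The damped frequency is ω_d = ω_n√(1−ζ²) = 12.3·√(1−0.0562) = 11.9 rad/s.
Peak time t_p = π/ω_d = π/11.9 = 0.263 s.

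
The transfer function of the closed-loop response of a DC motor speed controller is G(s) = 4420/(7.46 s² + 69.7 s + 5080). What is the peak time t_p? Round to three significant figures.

t_p ≈ 0.122 s

Dividing through by 7.46: denominator becomes s² + 9.343 s + 681.0.
So ω_n = √681.0 = 26.1 rad/s and ζ = 9.343/(2·26.1) = 0.179.
ω_d = ω_n√(1−ζ²) = 25.7 rad/s. t_p = π/ω_d = 0.122 s.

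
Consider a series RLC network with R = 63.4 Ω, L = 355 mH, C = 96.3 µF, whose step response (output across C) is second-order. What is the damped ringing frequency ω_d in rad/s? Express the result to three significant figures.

For a series RLC circuit (capacitor voltage as output), ω_n = 1/√(LC) = 1/√(355 mH · 96.3 µF) = 171 rad/s.
ζ = (R/2)·√(C/L) = (63.4/2)·√(96.3 µF/355 mH) = 0.522.
ω_d = 171·√(1 − 0.522²) = 146 rad/s.

ω_d ≈ 146 rad/s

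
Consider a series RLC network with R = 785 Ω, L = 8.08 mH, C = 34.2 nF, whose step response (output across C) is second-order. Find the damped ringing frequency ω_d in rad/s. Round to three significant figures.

For a series RLC circuit (capacitor voltage as output), ω_n = 1/√(LC) = 1/√(8.08 mH · 34.2 nF) = 60200 rad/s.
ζ = (R/2)·√(C/L) = (785/2)·√(34.2 nF/8.08 mH) = 0.808.
ω_d = ω_n√(1−ζ²) = 35500 rad/s.

ω_d ≈ 35500 rad/s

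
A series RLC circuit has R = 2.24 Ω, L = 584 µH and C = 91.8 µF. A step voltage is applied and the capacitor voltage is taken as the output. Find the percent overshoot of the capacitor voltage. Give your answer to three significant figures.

For a series RLC circuit (capacitor voltage as output), ω_n = 1/√(LC) = 1/√(584 µH · 91.8 µF) = 4320 rad/s.
ζ = (R/2)·√(C/L) = (2.24/2)·√(91.8 µF/584 µH) = 0.444.
Overshoot: exp(−π·0.444/√(1−0.444²)) = 0.211, i.e. 21.1%.

%OS ≈ 21.1%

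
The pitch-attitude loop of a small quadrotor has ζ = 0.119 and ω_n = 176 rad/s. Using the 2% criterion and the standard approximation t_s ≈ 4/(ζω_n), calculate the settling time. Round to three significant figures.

t_s ≈ 4/(ζω_n) = 4/(0.119 × 176) = 0.191 s.

t_s ≈ 0.191 s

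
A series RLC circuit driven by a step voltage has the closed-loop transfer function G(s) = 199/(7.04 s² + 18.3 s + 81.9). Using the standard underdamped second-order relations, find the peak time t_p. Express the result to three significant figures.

Dividing through by 7.04: denominator becomes s² + 2.599 s + 11.63.
So ω_n = √11.63 = 3.41 rad/s and ζ = 2.599/(2·3.41) = 0.381.
The damped frequency ω_d = ω_n√(1−ζ²) = 3.15 rad/s. t_p = π/ω_d = 0.996 s.

t_p ≈ 0.996 s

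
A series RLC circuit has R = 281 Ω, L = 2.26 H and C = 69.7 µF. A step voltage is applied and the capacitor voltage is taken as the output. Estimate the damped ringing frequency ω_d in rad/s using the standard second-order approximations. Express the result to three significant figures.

For a series RLC circuit (capacitor voltage as output), ω_n = 1/√(LC) = 1/√(2.26 H · 69.7 µF) = 79.7 rad/s.
ζ = (R/2)·√(C/L) = (281/2)·√(69.7 µF/2.26 H) = 0.780.
The damped frequency ω_d = ω_n√(1−ζ²) = 49.8 rad/s.

ω_d ≈ 49.8 rad/s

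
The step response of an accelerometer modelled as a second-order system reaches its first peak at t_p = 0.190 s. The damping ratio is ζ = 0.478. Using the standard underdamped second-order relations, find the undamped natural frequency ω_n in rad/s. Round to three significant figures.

Peak time t_p = π/ω_d, so ω_d = π/t_p = π/0.190 = 16.5 rad/s.
ω_n = ω_d/√(1−ζ²) = 16.5/√0.772 = 18.8 rad/s.

ω_n ≈ 18.8 rad/s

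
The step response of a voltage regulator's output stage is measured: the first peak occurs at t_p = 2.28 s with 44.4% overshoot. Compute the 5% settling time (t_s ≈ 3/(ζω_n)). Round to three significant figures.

t_s ≈ 8.42 s

The overshoot fixes ζ = −ln(OS)/√(π²+ln²(OS)) = 0.250.
From t_p = π/ω_d, ω_d = π/2.28 = 1.38 rad/s, so ω_n = ω_d/√(1−ζ²) = 1.42 rad/s.
t_s ≈ 3/(ζω_n) = 3/(0.250·1.42) = 8.42 s.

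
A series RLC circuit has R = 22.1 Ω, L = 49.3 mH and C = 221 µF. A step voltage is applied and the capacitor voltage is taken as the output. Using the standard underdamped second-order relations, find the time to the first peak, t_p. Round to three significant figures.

For a series RLC circuit (capacitor voltage as output), ω_n = 1/√(LC) = 1/√(49.3 mH · 221 µF) = 303 rad/s.
ζ = (R/2)·√(C/L) = (22.1/2)·√(221 µF/49.3 mH) = 0.740.
The damped frequency ω_d = ω_n√(1−ζ²) = 204 rad/s. t_p = π/ω_d = 0.0154 s.

t_p ≈ 0.0154 s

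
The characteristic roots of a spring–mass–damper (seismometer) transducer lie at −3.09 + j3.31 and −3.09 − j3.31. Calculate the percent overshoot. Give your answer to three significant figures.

%OS ≈ 5.32%

The poles are at −σ ± jω_d with σ = 3.09 and ω_d = 3.31, so ω_n = √(σ²+ω_d²) = 4.53 rad/s and ζ = σ/ω_n = 0.682.
%OS = 100 e^{−πζ/√(1−ζ²)} with ζ = 0.682 gives 5.32%.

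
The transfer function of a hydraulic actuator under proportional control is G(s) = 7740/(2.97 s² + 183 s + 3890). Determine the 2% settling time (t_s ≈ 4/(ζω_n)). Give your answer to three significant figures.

Dividing through by 2.97: denominator becomes s² + 61.62 s + 1310.
So ω_n = √1310 = 36.2 rad/s and ζ = 61.62/(2·36.2) = 0.851.
t_s ≈ 4/(ζω_n) = 0.130 s.

t_s ≈ 0.130 s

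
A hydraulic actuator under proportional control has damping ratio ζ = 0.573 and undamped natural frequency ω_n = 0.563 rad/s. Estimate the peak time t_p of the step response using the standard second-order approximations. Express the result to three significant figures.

t_p ≈ 6.81 s

The damped frequency is ω_d = ω_n√(1−ζ²) = 0.563·√(1−0.328) = 0.461 rad/s.
Peak time t_p = π/ω_d = π/0.461 = 6.81 s.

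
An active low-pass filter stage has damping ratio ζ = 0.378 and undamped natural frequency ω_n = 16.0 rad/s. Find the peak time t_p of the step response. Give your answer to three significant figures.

The damped frequency is ω_d = ω_n√(1−ζ²) = 16.0·√(1−0.143) = 14.8 rad/s.
Peak time t_p = π/ω_d = π/14.8 = 0.212 s.

t_p ≈ 0.212 s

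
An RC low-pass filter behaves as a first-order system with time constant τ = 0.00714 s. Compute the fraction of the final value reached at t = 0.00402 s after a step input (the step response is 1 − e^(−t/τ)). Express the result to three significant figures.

y/y_∞ ≈ 0.431

y(t)/y_∞ = 1 − e^(−t/τ) = 1 − e^(−0.00402/0.00714) = 1 − e^(−0.563) = 0.431.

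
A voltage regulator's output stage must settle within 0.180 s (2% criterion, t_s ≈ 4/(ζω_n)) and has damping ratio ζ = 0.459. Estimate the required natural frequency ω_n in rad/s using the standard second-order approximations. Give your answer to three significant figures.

Rearranging t_s ≈ 4/(ζω_n) gives ω_n = 4/(ζ·t_s) = 4/(0.459 × 0.180) = 48.4 rad/s.

ω_n ≈ 48.4 rad/s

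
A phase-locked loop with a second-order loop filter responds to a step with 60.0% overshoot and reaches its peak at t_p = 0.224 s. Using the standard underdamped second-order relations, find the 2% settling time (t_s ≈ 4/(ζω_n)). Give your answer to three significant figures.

The overshoot fixes ζ = −ln(OS)/√(π²+ln²(OS)) = 0.160.
t_p = π/ω_d ⇒ ω_d = 14.0 rad/s; then ω_n = ω_d/√(1−ζ²) = 14.2 rad/s.
t_s ≈ 4/(ζω_n) = 4/(0.160·14.2) = 1.75 s.

t_s ≈ 1.75 s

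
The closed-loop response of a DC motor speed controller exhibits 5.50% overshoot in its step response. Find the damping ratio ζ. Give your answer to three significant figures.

ζ = −ln(OS)/√(π² + (ln OS)²). With OS = 0.0550, ln OS = −2.900 and ζ = 2.900/4.276 = 0.678.

ζ ≈ 0.678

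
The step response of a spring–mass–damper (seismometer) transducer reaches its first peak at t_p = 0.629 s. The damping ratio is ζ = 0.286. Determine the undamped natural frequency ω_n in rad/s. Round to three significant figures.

Peak time t_p = π/ω_d, so ω_d = π/t_p = π/0.629 = 4.99 rad/s.
ω_n = ω_d/√(1−ζ²) = 4.99/√0.918 = 5.21 rad/s.

ω_n ≈ 5.21 rad/s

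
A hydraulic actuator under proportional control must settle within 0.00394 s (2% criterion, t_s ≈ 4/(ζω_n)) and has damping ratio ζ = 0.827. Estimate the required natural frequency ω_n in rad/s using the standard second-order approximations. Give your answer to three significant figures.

ω_n ≈ 1230 rad/s

Rearranging t_s ≈ 4/(ζω_n) gives ω_n = 4/(ζ·t_s) = 4/(0.827 × 0.00394) = 1230 rad/s.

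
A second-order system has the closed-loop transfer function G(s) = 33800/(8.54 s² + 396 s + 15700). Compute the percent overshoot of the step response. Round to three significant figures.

Dividing through by 8.54: denominator becomes s² + 46.37 s + 1838.
So ω_n = √1838 = 42.9 rad/s and ζ = 46.37/(2·42.9) = 0.541.
%OS = 100·exp(−πζ/√(1−ζ²)) = 13.3%.

%OS ≈ 13.3%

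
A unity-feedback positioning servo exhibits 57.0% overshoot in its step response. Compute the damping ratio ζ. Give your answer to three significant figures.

ζ ≈ 0.176

From %OS = 100·exp(−πζ/√(1−ζ²)), invert to get ζ = −ln(OS)/√(π² + ln²(OS)) with OS = 0.570.
−ln 0.570 = 0.5621, so ζ = 0.5621/√(π² + 0.3160) = 0.176.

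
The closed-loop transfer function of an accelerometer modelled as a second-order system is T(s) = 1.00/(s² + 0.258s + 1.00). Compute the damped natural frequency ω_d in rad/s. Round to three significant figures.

ω_d ≈ 0.992 rad/s

Comparing the denominator to s² + 2ζω_n s + ω_n²: ω_n = √1.00 = 1.00 rad/s, and 2ζω_n = 0.258 so ζ = 0.258/(2·1.00) = 0.129.
ω_d = ω_n√(1−ζ²) = 0.992 rad/s.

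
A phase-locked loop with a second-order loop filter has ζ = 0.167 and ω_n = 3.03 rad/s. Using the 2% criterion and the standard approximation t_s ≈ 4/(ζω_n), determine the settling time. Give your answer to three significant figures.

t_s ≈ 4/(ζω_n) = 4/(0.167 × 3.03) = 7.90 s.

t_s ≈ 7.90 s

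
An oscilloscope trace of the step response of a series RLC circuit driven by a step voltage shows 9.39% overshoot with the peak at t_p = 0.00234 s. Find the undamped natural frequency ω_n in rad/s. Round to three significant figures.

From the overshoot, ζ = −ln(OS)/√(π²+ln²(OS)) = 0.602.
From t_p = π/ω_d, ω_d = π/0.00234 = 1340 rad/s, so ω_n = ω_d/√(1−ζ²) = 1680 rad/s.

ω_n ≈ 1680 rad/s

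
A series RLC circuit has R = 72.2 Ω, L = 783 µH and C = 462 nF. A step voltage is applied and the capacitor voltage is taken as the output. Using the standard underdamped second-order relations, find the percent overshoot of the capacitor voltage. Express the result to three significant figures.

%OS ≈ 0.324%

For a series RLC circuit (capacitor voltage as output), ω_n = 1/√(LC) = 1/√(783 µH · 462 nF) = 52600 rad/s.
ζ = (R/2)·√(C/L) = (72.2/2)·√(462 nF/783 µH) = 0.877.
Overshoot: exp(−π·0.877/√(1−0.877²)) = 0.00324, i.e. 0.324%.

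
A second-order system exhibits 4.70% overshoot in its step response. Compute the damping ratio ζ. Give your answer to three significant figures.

ζ ≈ 0.697

From %OS = 100·exp(−πζ/√(1−ζ²)), invert to get ζ = −ln(OS)/√(π² + ln²(OS)) with OS = 0.0470.
−ln 0.0470 = 3.058, so ζ = 3.058/√(π² + 9.349) = 0.697.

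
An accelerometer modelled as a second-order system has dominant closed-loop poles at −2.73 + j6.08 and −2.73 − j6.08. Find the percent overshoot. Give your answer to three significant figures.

%OS ≈ 24.4%

|pole| = ω_n = √(2.73² + 6.08²) = 6.66 rad/s; ζ = cos θ = σ/ω_n = 0.410.
Overshoot: exp(−π·0.410/√(1−0.410²)) = 0.244, i.e. 24.4%.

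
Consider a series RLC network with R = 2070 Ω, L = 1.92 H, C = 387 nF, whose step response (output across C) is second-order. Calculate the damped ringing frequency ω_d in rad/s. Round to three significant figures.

For a series RLC circuit (capacitor voltage as output), ω_n = 1/√(LC) = 1/√(1.92 H · 387 nF) = 1160 rad/s.
ζ = (R/2)·√(C/L) = (2070/2)·√(387 nF/1.92 H) = 0.465.
The damped frequency ω_d = ω_n√(1−ζ²) = 1030 rad/s.

ω_d ≈ 1030 rad/s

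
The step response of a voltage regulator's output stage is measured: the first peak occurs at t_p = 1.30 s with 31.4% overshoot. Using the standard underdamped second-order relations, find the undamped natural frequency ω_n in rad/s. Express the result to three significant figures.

ω_n ≈ 2.58 rad/s

From the overshoot, ζ = −ln(OS)/√(π²+ln²(OS)) = 0.346.
t_p = π/ω_d ⇒ ω_d = 2.42 rad/s; then ω_n = ω_d/√(1−ζ²) = 2.58 rad/s.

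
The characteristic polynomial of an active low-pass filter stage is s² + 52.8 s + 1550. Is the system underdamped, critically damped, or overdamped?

underdamped

a² − 4b = 52.8² − 4·1550 < 0 (complex roots); the system is underdamped.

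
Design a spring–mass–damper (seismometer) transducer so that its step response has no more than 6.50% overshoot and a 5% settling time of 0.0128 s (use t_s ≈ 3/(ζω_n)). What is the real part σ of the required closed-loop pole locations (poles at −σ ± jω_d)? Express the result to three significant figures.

The settling-time spec alone fixes σ = ζω_n = 3/t_s = 3/0.0128 = 234.
(Overshoot then fixes ζ = 0.656 and hence ω_d = σ·√(1−ζ²)/ζ = 269 rad/s.)

σ ≈ 234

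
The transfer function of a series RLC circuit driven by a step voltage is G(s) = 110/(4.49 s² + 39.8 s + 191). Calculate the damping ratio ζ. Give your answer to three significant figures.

Dividing through by 4.49: denominator becomes s² + 8.864 s + 42.54.
So ω_n = √42.54 = 6.52 rad/s and ζ = 8.864/(2·6.52) = 0.680.

ζ ≈ 0.680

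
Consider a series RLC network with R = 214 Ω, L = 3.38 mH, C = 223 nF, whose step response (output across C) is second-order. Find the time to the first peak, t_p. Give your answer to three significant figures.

For a series RLC circuit (capacitor voltage as output), ω_n = 1/√(LC) = 1/√(3.38 mH · 223 nF) = 36400 rad/s.
ζ = (R/2)·√(C/L) = (214/2)·√(223 nF/3.38 mH) = 0.869.
The damped frequency ω_d = ω_n√(1−ζ²) = 18000 rad/s. t_p = π/ω_d = 0.000174 s.

t_p ≈ 0.000174 s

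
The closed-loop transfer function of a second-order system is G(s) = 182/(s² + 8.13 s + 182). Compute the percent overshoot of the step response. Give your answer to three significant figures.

Matching coefficients with s² + 2ζω_n s + ω_n² gives ω_n² = 182 ⇒ ω_n = 13.5 rad/s, and ζ = 8.13/(2ω_n) = 0.301.
%OS = 100·exp(−πζ/√(1−ζ²)) = 37.1%.

%OS ≈ 37.1%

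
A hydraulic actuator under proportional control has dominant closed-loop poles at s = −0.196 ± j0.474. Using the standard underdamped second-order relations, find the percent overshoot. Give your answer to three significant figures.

With σ = 0.196, ω_d = 0.474: ω_n = √(σ²+ω_d²) = 0.513 rad/s, ζ = σ/ω_n = 0.382.
%OS = 100 e^{−πζ/√(1−ζ²)} with ζ = 0.382 gives 27.3%.

%OS ≈ 27.3%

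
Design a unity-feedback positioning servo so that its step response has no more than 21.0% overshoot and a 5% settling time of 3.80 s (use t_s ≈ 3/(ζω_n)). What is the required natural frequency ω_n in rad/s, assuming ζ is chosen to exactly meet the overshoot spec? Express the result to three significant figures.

ω_n ≈ 1.77 rad/s

From %OS = 100·exp(−πζ/√(1−ζ²)), invert to get ζ = −ln(OS)/√(π² + ln²(OS)) with OS = 0.210.
−ln 0.210 = 1.561, so ζ = 1.561/√(π² + 2.436) = 0.445.
From t_s ≈ 3/(ζω_n): ω_n = 3/(ζ·t_s) = 3/(0.445·3.80) = 1.77 rad/s.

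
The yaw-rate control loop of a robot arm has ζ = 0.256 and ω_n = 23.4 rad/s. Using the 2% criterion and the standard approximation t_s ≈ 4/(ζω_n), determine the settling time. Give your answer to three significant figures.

t_s ≈ 4/(ζω_n) = 4/(0.256 × 23.4) = 0.668 s.

t_s ≈ 0.668 s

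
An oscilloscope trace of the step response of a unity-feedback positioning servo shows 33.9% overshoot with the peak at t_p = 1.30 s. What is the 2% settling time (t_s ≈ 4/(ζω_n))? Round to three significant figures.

t_s ≈ 4.81 s

From the overshoot, ζ = −ln(OS)/√(π²+ln²(OS)) = 0.326.
From t_p = π/ω_d, ω_d = π/1.30 = 2.42 rad/s, so ω_n = ω_d/√(1−ζ²) = 2.56 rad/s.
t_s ≈ 4/(ζω_n) = 4/(0.326·2.56) = 4.81 s.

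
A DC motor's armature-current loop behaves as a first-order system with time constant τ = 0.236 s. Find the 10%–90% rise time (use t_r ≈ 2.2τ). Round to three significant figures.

t_r ≈ 0.519 s

t_r ≈ 2.2τ = 0.519 s.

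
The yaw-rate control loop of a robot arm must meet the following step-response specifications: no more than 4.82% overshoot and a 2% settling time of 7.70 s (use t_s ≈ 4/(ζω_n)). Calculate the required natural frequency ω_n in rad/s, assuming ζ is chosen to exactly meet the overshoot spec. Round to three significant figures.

From %OS = 100·exp(−πζ/√(1−ζ²)), invert to get ζ = −ln(OS)/√(π² + ln²(OS)) with OS = 0.0482.
−ln 0.0482 = 3.032, so ζ = 3.032/√(π² + 9.195) = 0.694.
From t_s ≈ 4/(ζω_n): ω_n = 4/(ζ·t_s) = 4/(0.694·7.70) = 0.748 rad/s.

ω_n ≈ 0.748 rad/s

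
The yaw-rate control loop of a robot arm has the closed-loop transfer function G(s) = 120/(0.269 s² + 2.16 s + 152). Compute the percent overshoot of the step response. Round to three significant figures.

%OS ≈ 58.4%

Dividing through by 0.269: denominator becomes s² + 8.030 s + 565.1.
So ω_n = √565.1 = 23.8 rad/s and ζ = 8.030/(2·23.8) = 0.169.
Overshoot: exp(−π·0.169/√(1−0.169²)) = 0.584, i.e. 58.4%.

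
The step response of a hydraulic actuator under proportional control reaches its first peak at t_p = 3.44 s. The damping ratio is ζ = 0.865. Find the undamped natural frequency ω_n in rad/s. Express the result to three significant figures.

ω_n ≈ 1.82 rad/s

Peak time t_p = π/ω_d, so ω_d = π/t_p = π/3.44 = 0.913 rad/s.
ω_n = ω_d/√(1−ζ²) = 0.913/√0.252 = 1.82 rad/s.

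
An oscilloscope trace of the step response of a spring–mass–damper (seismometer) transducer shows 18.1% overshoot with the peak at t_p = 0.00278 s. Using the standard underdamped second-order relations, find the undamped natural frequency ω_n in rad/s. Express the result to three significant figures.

ζ from %OS: ζ = |ln 0.181|/√(π²+ln²0.181) = 0.478.
From t_p = π/ω_d, ω_d = π/0.00278 = 1130 rad/s, so ω_n = ω_d/√(1−ζ²) = 1290 rad/s.

ω_n ≈ 1290 rad/s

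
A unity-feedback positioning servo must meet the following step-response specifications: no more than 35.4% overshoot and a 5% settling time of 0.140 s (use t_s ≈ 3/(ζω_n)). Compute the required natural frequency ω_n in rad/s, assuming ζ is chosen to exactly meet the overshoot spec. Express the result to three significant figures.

ω_n ≈ 68.3 rad/s

Inverting the overshoot relation: ζ = |ln 0.354|/√(π² + ln²0.354) = 0.314.
Then ω_n = 3/(ζ t_s) = 3/(0.314 × 0.140) = 68.3 rad/s.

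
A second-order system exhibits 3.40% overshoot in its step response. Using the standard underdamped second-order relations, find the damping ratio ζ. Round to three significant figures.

ζ ≈ 0.733

ζ = −ln(OS)/√(π² + (ln OS)²). With OS = 0.0340, ln OS = −3.381 and ζ = 3.381/4.616 = 0.733.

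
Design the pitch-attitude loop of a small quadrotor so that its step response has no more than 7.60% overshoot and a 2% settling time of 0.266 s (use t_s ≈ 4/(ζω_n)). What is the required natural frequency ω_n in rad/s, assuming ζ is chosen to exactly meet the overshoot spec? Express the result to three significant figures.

ω_n ≈ 23.7 rad/s

From %OS = 100·exp(−πζ/√(1−ζ²)), invert to get ζ = −ln(OS)/√(π² + ln²(OS)) with OS = 0.0760.
−ln 0.0760 = 2.577, so ζ = 2.577/√(π² + 6.641) = 0.634.
Then ω_n = 4/(ζ t_s) = 4/(0.634 × 0.266) = 23.7 rad/s.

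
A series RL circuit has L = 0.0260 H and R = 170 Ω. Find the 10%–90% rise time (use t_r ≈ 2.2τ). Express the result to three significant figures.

t_r ≈ 0.000336 s

τ = L/R = 0.0260/170 = 0.000153 s.
t_r ≈ 2.2τ = 0.000336 s.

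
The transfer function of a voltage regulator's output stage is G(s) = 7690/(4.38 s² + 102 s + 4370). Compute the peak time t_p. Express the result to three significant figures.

Dividing through by 4.38: denominator becomes s² + 23.29 s + 997.7.
So ω_n = √997.7 = 31.6 rad/s and ζ = 23.29/(2·31.6) = 0.369.
The damped frequency ω_d = ω_n√(1−ζ²) = 29.4 rad/s. t_p = π/ω_d = 0.107 s.

t_p ≈ 0.107 s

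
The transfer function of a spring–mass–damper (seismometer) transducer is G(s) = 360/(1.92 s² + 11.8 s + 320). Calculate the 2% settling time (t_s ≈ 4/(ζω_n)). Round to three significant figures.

Dividing through by 1.92: denominator becomes s² + 6.146 s + 166.7.
So ω_n = √166.7 = 12.9 rad/s and ζ = 6.146/(2·12.9) = 0.238.
t_s ≈ 4/(ζω_n) = 1.30 s.

t_s ≈ 1.30 s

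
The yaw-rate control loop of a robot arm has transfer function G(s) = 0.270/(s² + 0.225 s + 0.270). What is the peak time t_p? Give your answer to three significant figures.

t_p ≈ 6.19 s

Comparing the denominator to s² + 2ζω_n s + ω_n²: ω_n = √0.270 = 0.520 rad/s, and 2ζω_n = 0.225 so ζ = 0.225/(2·0.520) = 0.217.
ω_d = 0.520·√(1 − 0.217²) = 0.507 rad/s. Then t_p = π/ω_d = 6.19 s.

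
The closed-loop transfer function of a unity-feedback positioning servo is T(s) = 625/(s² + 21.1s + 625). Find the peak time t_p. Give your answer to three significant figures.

Matching coefficients with s² + 2ζω_n s + ω_n² gives ω_n² = 625 ⇒ ω_n = 25.0 rad/s, and ζ = 21.1/(2ω_n) = 0.422.
ω_d = 25.0·√(1 − 0.422²) = 22.7 rad/s. Then t_p = π/ω_d = 0.139 s.

t_p ≈ 0.139 s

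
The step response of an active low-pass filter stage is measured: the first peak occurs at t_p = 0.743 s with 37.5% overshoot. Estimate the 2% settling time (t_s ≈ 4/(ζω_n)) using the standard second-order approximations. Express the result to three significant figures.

t_s ≈ 3.03 s

The overshoot fixes ζ = −ln(OS)/√(π²+ln²(OS)) = 0.298.
t_p = π/ω_d ⇒ ω_d = 4.23 rad/s; then ω_n = ω_d/√(1−ζ²) = 4.43 rad/s.
t_s ≈ 4/(ζω_n) = 4/(0.298·4.43) = 3.03 s.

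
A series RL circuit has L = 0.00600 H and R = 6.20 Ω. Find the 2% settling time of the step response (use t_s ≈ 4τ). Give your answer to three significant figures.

τ = L/R = 0.00600/6.20 = 0.000968 s.
t_s ≈ 4τ = 0.00387 s.

t_s ≈ 0.00387 s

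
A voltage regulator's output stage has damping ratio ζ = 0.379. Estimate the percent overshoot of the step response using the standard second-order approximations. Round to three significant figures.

%OS ≈ 27.6%

For an underdamped second-order system, %OS = 100·exp(−πζ/√(1−ζ²)).
πζ/√(1−ζ²) = π·0.379/√(1−0.144) = 1.287, so %OS = 100·e^(−1.287) = 27.6%.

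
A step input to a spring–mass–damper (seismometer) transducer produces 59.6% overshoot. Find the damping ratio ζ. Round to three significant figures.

ζ ≈ 0.163

ζ = −ln(OS)/√(π² + (ln OS)²). With OS = 0.596, ln OS = −0.5175 and ζ = 0.5175/3.184 = 0.163.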